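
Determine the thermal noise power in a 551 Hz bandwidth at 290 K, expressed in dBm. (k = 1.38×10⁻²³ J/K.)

P_n = kTB = 1.38×10⁻²³ × 290 × 5.51×10² = 2.21×10⁻¹⁸ W
In dBm: 10 log₁₀(2.21×10⁻¹⁸ / 10⁻³) = −146.6 dBm

−146.6 dBm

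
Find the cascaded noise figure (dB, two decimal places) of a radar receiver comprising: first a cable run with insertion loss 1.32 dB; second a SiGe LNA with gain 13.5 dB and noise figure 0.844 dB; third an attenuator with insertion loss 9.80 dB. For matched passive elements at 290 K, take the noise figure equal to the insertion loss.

3.35 dB

Convert to linear (a loss of L dB is a gain of −L dB): F_i = 10^(NF_i/10), G_i = 10^(G_i,dB/10)
  Stage 1: F_1 = 10^(1.32/10) = 1.355, G_1 = 10^(−1.32/10) = 0.7379
  Stage 2: F_2 = 10^(0.844/10) = 1.215, G_2 = 10^(13.5/10) = 22.39
  Stage 3: F_3 = 10^(9.80/10) = 9.550, G_3 = 10^(−9.80/10) = 0.1047
Friis cascade:
  F = 1.355 + (1.215 − 1)/0.7379 + (9.550 − 1)/16.52 = 2.163
NF = 10 log₁₀(2.163) = 3.35 dB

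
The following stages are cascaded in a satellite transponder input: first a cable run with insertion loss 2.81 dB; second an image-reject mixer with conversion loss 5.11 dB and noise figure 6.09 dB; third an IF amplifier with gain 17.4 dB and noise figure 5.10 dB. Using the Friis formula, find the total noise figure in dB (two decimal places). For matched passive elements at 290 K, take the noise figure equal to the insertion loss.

13.35 dB

Convert to linear (a loss of L dB is a gain of −L dB): F_i = 10^(NF_i/10), G_i = 10^(G_i,dB/10)
  Stage 1: F_1 = 10^(2.81/10) = 1.910, G_1 = 10^(−2.81/10) = 0.5236
  Stage 2: F_2 = 10^(6.09/10) = 4.064, G_2 = 10^(−5.11/10) = 0.3083
  Stage 3: F_3 = 10^(5.10/10) = 3.236, G_3 = 10^(17.4/10) = 54.95
Friis cascade:
  F = 1.910 + (4.064 − 1)/0.5236 + (3.236 − 1)/0.1614 = 21.61
NF = 10 log₁₀(21.61) = 13.35 dB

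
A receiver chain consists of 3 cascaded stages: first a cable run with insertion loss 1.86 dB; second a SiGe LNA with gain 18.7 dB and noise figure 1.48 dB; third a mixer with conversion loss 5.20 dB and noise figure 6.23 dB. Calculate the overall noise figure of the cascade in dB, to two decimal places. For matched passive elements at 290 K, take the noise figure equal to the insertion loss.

Convert to linear (a loss of L dB is a gain of −L dB): F_i = 10^(NF_i/10), G_i = 10^(G_i,dB/10)
  Stage 1: F_1 = 10^(1.86/10) = 1.535, G_1 = 10^(−1.86/10) = 0.6516
  Stage 2: F_2 = 10^(1.48/10) = 1.406, G_2 = 10^(18.7/10) = 74.13
  Stage 3: F_3 = 10^(6.23/10) = 4.198, G_3 = 10^(−5.20/10) = 0.3020
Friis cascade:
  F = 1.535 + (1.406 − 1)/0.6516 + (4.198 − 1)/48.31 = 2.224
NF = 10 log₁₀(2.224) = 3.47 dB

3.47 dB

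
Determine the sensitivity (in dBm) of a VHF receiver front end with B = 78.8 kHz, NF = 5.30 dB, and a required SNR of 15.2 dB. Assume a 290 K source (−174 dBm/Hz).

Sensitivity = −174 + 10 log₁₀(B) + NF + SNR_min
= −174 + 48.97 + 5.30 + 15.2
= −104.53 dBm → −104.5 dBm

−104.5 dBm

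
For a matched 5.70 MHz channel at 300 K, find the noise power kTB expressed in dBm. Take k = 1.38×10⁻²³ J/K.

P_n = kTB = 1.38×10⁻²³ × 300 × 5.70×10⁶ = 2.36×10⁻¹⁴ W
In dBm: 10 log₁₀(2.36×10⁻¹⁴ / 10⁻³) = −106.3 dBm

−106.3 dBm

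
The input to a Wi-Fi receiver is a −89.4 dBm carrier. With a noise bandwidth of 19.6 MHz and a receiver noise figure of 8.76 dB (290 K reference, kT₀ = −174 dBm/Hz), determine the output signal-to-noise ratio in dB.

Noise floor: N = −174 + 10 log₁₀(B) + NF
10 log₁₀(1.96×10⁷) = 72.92 dB
N = −174 + 72.92 + 8.76 = −92.32 dBm
SNR = P_sig − N = −89.4 − (−92.32) = 2.92 dB → 2.9 dB

2.9 dB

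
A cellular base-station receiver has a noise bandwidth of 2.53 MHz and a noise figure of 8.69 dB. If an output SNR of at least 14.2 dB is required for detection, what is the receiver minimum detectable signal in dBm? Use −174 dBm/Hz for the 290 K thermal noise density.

Sensitivity = −174 + 10 log₁₀(B) + NF + SNR_min
= −174 + 64.03 + 8.69 + 14.2
= −87.08 dBm → −87.1 dBm

−87.1 dBm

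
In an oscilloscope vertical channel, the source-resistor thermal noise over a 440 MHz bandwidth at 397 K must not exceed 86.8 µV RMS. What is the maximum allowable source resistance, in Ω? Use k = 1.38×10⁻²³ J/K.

781 Ω

Johnson–Nyquist: V_n = √(4kTRB) ⇒ R = V_n² / (4kTB)
4kTB = 4 × 1.38×10⁻²³ × 397 × 4.40×10⁸ = 9.64×10⁻¹²
R = (8.68×10⁻⁵)² / 9.64×10⁻¹² = 7.81×10² Ω = 781 Ω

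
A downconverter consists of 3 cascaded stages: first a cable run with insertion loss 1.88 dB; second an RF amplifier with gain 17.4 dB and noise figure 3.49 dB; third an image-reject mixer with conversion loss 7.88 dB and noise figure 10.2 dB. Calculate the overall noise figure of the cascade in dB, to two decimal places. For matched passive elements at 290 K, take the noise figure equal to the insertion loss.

Convert to linear (a loss of L dB is a gain of −L dB): F_i = 10^(NF_i/10), G_i = 10^(G_i,dB/10)
  Stage 1: F_1 = 10^(1.88/10) = 1.542, G_1 = 10^(−1.88/10) = 0.6486
  Stage 2: F_2 = 10^(3.49/10) = 2.234, G_2 = 10^(17.4/10) = 54.95
  Stage 3: F_3 = 10^(10.2/10) = 10.47, G_3 = 10^(−7.88/10) = 0.1629
Friis cascade:
  F = 1.542 + (2.234 − 1)/0.6486 + (10.47 − 1)/35.65 = 3.709
NF = 10 log₁₀(3.709) = 5.69 dB

5.69 dB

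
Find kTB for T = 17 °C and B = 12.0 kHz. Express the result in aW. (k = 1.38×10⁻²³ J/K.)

48.0 aW

T = 17 °C + 273.15 = 290.15 K
P_n = kTB = 1.38×10⁻²³ × 290.15 × 1.20×10⁴ = 4.80×10⁻¹⁷ W = 48.0 aW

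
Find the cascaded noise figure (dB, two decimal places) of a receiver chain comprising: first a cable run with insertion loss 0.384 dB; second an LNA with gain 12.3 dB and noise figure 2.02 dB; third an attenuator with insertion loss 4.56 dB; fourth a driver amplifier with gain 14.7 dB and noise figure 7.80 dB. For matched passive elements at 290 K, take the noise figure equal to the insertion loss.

4.44 dB

Convert to linear (a loss of L dB is a gain of −L dB): F_i = 10^(NF_i/10), G_i = 10^(G_i,dB/10)
  Stage 1: F_1 = 10^(0.384/10) = 1.092, G_1 = 10^(−0.384/10) = 0.9154
  Stage 2: F_2 = 10^(2.02/10) = 1.592, G_2 = 10^(12.3/10) = 16.98
  Stage 3: F_3 = 10^(4.56/10) = 2.858, G_3 = 10^(−4.56/10) = 0.3499
  Stage 4: F_4 = 10^(7.80/10) = 6.026, G_4 = 10^(14.7/10) = 29.51
Friis cascade:
  F = 1.092 + (1.592 − 1)/0.9154 + (2.858 − 1)/15.55 + (6.026 − 1)/5.440 = 2.783
NF = 10 log₁₀(2.783) = 4.44 dB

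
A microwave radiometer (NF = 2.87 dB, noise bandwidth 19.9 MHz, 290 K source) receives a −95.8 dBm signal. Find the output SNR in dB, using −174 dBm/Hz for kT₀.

Noise floor: N = −174 + 10 log₁₀(B) + NF
10 log₁₀(1.99×10⁷) = 72.99 dB
N = −174 + 72.99 + 2.87 = −98.14 dBm
SNR = P_sig − N = −95.8 − (−98.14) = 2.34 dB → 2.3 dB

2.3 dB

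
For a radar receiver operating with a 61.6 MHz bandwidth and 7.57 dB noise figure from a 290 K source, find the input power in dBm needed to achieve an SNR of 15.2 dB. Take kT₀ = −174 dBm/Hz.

Sensitivity = −174 + 10 log₁₀(B) + NF + SNR_min
= −174 + 77.9 + 7.57 + 15.2
= −73.33 dBm → −73.3 dBm

−73.3 dBm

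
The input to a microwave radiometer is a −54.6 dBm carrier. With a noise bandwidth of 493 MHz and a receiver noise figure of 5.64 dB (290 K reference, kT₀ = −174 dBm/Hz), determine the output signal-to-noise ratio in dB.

26.8 dB

Noise floor: N = −174 + 10 log₁₀(B) + NF
10 log₁₀(4.93×10⁸) = 86.93 dB
N = −174 + 86.93 + 5.64 = −81.43 dBm
SNR = P_sig − N = −54.6 − (−81.43) = 26.83 dB → 26.8 dB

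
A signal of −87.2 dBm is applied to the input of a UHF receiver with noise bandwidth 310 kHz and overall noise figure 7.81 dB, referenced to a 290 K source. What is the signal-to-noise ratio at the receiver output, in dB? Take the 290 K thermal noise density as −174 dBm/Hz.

Noise floor: N = −174 + 10 log₁₀(B) + NF
10 log₁₀(3.10×10⁵) = 54.91 dB
N = −174 + 54.91 + 7.81 = −111.28 dBm
SNR = P_sig − N = −87.2 − (−111.28) = 24.08 dB → 24.1 dB

24.1 dB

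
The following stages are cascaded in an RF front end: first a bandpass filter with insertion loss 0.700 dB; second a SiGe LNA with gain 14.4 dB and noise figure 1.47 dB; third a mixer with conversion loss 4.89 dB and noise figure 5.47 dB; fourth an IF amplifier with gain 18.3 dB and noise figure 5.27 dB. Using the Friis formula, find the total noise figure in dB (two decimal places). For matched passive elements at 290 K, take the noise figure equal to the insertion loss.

Convert to linear (a loss of L dB is a gain of −L dB): F_i = 10^(NF_i/10), G_i = 10^(G_i,dB/10)
  Stage 1: F_1 = 10^(0.700/10) = 1.175, G_1 = 10^(−0.700/10) = 0.8511
  Stage 2: F_2 = 10^(1.47/10) = 1.403, G_2 = 10^(14.4/10) = 27.54
  Stage 3: F_3 = 10^(5.47/10) = 3.524, G_3 = 10^(−4.89/10) = 0.3243
  Stage 4: F_4 = 10^(5.27/10) = 3.365, G_4 = 10^(18.3/10) = 67.61
Friis cascade:
  F = 1.175 + (1.403 − 1)/0.8511 + (3.524 − 1)/23.44 + (3.365 − 1)/7.603 = 2.067
NF = 10 log₁₀(2.067) = 3.15 dB

3.15 dB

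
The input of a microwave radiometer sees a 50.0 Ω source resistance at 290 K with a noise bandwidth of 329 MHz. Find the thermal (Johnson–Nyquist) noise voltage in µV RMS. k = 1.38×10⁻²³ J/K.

V_n = √(4kTRB)
4kTRB = 4 × 1.38×10⁻²³ × 290 × 5.00×10¹ × 3.29×10⁸ = 2.63×10⁻¹⁰ V²
V_n = √(2.63×10⁻¹⁰) = 1.62×10⁻⁵ V = 16.2 µV

16.2 µV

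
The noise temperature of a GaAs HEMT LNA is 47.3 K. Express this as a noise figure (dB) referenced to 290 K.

0.656 dB

F = 1 + T_e/T₀ = 1 + 47.3/290 = 1.1631
NF = 10 log₁₀(1.1631) = 0.656 dB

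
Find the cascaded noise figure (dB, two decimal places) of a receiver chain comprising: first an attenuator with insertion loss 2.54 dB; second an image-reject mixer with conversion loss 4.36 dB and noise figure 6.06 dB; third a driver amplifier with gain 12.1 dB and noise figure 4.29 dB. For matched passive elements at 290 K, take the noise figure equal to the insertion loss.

11.90 dB

Convert to linear (a loss of L dB is a gain of −L dB): F_i = 10^(NF_i/10), G_i = 10^(G_i,dB/10)
  Stage 1: F_1 = 10^(2.54/10) = 1.795, G_1 = 10^(−2.54/10) = 0.5572
  Stage 2: F_2 = 10^(6.06/10) = 4.036, G_2 = 10^(−4.36/10) = 0.3664
  Stage 3: F_3 = 10^(4.29/10) = 2.685, G_3 = 10^(12.1/10) = 16.22
Friis cascade:
  F = 1.795 + (4.036 − 1)/0.5572 + (2.685 − 1)/0.2042 = 15.50
NF = 10 log₁₀(15.50) = 11.90 dB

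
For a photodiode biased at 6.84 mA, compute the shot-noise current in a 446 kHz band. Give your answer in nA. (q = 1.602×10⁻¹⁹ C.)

31.3 nA

I_n = √(2qI·B)
2qI·B = 2 × 1.602×10⁻¹⁹ × 6.84×10⁻³ × 4.46×10⁵ = 9.77×10⁻¹⁶ A²
I_n = √(9.77×10⁻¹⁶) = 3.13×10⁻⁸ A = 31.3 nA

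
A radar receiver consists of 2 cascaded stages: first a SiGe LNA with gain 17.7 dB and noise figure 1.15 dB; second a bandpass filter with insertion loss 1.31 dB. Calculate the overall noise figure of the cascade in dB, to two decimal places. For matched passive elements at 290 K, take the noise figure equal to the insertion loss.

Convert to linear (a loss of L dB is a gain of −L dB): F_i = 10^(NF_i/10), G_i = 10^(G_i,dB/10)
  Stage 1: F_1 = 10^(1.15/10) = 1.303, G_1 = 10^(17.7/10) = 58.88
  Stage 2: F_2 = 10^(1.31/10) = 1.352, G_2 = 10^(−1.31/10) = 0.7396
Friis cascade:
  F = 1.303 + (1.352 − 1)/58.88 = 1.309
NF = 10 log₁₀(1.309) = 1.17 dB

1.17 dB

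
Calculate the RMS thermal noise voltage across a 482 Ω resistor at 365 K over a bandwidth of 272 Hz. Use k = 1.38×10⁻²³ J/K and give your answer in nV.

51.4 nV

V_n = √(4kTRB)
4kTRB = 4 × 1.38×10⁻²³ × 365 × 4.82×10² × 2.72×10² = 2.64×10⁻¹⁵ V²
V_n = √(2.64×10⁻¹⁵) = 5.14×10⁻⁸ V = 51.4 nV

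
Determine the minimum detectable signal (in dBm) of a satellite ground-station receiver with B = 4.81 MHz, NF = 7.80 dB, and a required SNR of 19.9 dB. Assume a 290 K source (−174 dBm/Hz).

−79.5 dBm

Sensitivity = −174 + 10 log₁₀(B) + NF + SNR_min
= −174 + 66.82 + 7.80 + 19.9
= −79.48 dBm → −79.5 dBm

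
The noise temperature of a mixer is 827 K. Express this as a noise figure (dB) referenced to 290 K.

F = 1 + T_e/T₀ = 1 + 827/290 = 3.85172
NF = 10 log₁₀(3.85172) = 5.86 dB

5.86 dB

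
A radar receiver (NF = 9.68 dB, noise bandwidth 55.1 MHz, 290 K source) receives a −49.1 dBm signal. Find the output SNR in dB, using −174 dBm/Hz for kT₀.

37.8 dB

Noise floor: N = −174 + 10 log₁₀(B) + NF
10 log₁₀(5.51×10⁷) = 77.41 dB
N = −174 + 77.41 + 9.68 = −86.91 dBm
SNR = P_sig − N = −49.1 − (−86.91) = 37.81 dB → 37.8 dB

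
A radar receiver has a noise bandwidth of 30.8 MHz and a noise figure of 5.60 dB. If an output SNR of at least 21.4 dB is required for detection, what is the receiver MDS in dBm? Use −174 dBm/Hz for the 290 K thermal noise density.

−72.1 dBm

Sensitivity = −174 + 10 log₁₀(B) + NF + SNR_min
= −174 + 74.89 + 5.60 + 21.4
= −72.11 dBm → −72.1 dBm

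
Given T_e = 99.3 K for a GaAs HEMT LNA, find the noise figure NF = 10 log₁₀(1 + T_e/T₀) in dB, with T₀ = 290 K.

F = 1 + T_e/T₀ = 1 + 99.3/290 = 1.34241
NF = 10 log₁₀(1.34241) = 1.28 dB

1.28 dB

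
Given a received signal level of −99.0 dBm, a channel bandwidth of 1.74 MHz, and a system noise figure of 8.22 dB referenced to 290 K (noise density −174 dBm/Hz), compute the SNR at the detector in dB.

4.4 dB

Noise floor: N = −174 + 10 log₁₀(B) + NF
10 log₁₀(1.74×10⁶) = 62.41 dB
N = −174 + 62.41 + 8.22 = −103.37 dBm
SNR = P_sig − N = −99.0 − (−103.37) = 4.37 dB → 4.4 dB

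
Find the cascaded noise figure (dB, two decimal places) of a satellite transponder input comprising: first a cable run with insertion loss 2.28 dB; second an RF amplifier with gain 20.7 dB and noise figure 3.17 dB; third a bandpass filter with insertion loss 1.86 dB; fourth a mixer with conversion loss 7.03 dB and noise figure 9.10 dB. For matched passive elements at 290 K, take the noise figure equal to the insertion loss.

5.65 dB

Convert to linear (a loss of L dB is a gain of −L dB): F_i = 10^(NF_i/10), G_i = 10^(G_i,dB/10)
  Stage 1: F_1 = 10^(2.28/10) = 1.690, G_1 = 10^(−2.28/10) = 0.5916
  Stage 2: F_2 = 10^(3.17/10) = 2.075, G_2 = 10^(20.7/10) = 117.5
  Stage 3: F_3 = 10^(1.86/10) = 1.535, G_3 = 10^(−1.86/10) = 0.6516
  Stage 4: F_4 = 10^(9.10/10) = 8.128, G_4 = 10^(−7.03/10) = 0.1982
Friis cascade:
  F = 1.690 + (2.075 − 1)/0.5916 + (1.535 − 1)/69.50 + (8.128 − 1)/45.29 = 3.673
NF = 10 log₁₀(3.673) = 5.65 dB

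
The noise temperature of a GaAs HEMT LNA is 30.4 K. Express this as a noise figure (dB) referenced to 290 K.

F = 1 + T_e/T₀ = 1 + 30.4/290 = 1.10483
NF = 10 log₁₀(1.10483) = 0.433 dB

0.433 dB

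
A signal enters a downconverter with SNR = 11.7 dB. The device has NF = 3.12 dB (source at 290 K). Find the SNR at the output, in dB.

By definition F = SNR_in/SNR_out, so in dB: SNR_out = SNR_in − NF
SNR_out = 11.7 − 3.12 = 8.58 dB

8.58 dB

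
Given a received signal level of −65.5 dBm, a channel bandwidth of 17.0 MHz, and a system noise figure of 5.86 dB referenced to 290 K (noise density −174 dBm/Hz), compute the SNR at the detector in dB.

Noise floor: N = −174 + 10 log₁₀(B) + NF
10 log₁₀(1.70×10⁷) = 72.3 dB
N = −174 + 72.3 + 5.86 = −95.84 dBm
SNR = P_sig − N = −65.5 − (−95.84) = 30.34 dB → 30.3 dB

30.3 dB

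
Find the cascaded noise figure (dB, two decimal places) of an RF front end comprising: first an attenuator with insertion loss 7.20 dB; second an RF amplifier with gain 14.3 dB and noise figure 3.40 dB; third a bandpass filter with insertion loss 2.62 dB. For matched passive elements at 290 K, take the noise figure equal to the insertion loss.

10.66 dB

Convert to linear (a loss of L dB is a gain of −L dB): F_i = 10^(NF_i/10), G_i = 10^(G_i,dB/10)
  Stage 1: F_1 = 10^(7.20/10) = 5.248, G_1 = 10^(−7.20/10) = 0.1905
  Stage 2: F_2 = 10^(3.40/10) = 2.188, G_2 = 10^(14.3/10) = 26.92
  Stage 3: F_3 = 10^(2.62/10) = 1.828, G_3 = 10^(−2.62/10) = 0.5470
Friis cascade:
  F = 5.248 + (2.188 − 1)/0.1905 + (1.828 − 1)/5.129 = 11.64
NF = 10 log₁₀(11.64) = 10.66 dB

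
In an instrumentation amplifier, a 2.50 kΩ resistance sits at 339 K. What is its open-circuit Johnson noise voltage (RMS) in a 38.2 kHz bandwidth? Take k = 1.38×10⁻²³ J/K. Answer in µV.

V_n = √(4kTRB)
4kTRB = 4 × 1.38×10⁻²³ × 339 × 2.50×10³ × 3.82×10⁴ = 1.79×10⁻¹² V²
V_n = √(1.79×10⁻¹²) = 1.34×10⁻⁶ V = 1.34 µV

1.34 µV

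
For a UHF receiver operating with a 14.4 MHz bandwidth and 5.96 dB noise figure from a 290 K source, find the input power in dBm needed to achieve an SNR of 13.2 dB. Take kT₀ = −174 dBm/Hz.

−83.3 dBm

Sensitivity = −174 + 10 log₁₀(B) + NF + SNR_min
= −174 + 71.58 + 5.96 + 13.2
= −83.26 dBm → −83.3 dBm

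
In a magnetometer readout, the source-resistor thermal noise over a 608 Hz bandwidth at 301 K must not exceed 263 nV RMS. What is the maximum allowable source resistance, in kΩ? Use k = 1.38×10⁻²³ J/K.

Johnson–Nyquist: V_n = √(4kTRB) ⇒ R = V_n² / (4kTB)
4kTB = 4 × 1.38×10⁻²³ × 301 × 6.08×10² = 1.01×10⁻¹⁷
R = (2.63×10⁻⁷)² / 1.01×10⁻¹⁷ = 6.85×10³ Ω = 6.85 kΩ

6.85 kΩ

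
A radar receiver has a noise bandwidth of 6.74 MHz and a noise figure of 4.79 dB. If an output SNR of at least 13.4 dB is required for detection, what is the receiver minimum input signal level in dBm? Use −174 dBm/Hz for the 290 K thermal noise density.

Sensitivity = −174 + 10 log₁₀(B) + NF + SNR_min
= −174 + 68.29 + 4.79 + 13.4
= −87.52 dBm → −87.5 dBm

−87.5 dBm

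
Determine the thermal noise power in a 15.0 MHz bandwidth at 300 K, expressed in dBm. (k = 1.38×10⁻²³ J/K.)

P_n = kTB = 1.38×10⁻²³ × 300 × 1.50×10⁷ = 6.21×10⁻¹⁴ W
In dBm: 10 log₁₀(6.21×10⁻¹⁴ / 10⁻³) = −102.1 dBm

−102.1 dBm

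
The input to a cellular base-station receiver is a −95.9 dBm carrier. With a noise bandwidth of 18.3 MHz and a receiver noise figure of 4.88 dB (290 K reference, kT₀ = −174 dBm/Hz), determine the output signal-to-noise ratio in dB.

0.6 dB

Noise floor: N = −174 + 10 log₁₀(B) + NF
10 log₁₀(1.83×10⁷) = 72.62 dB
N = −174 + 72.62 + 4.88 = −96.50 dBm
SNR = P_sig − N = −95.9 − (−96.50) = 0.60 dB → 0.6 dB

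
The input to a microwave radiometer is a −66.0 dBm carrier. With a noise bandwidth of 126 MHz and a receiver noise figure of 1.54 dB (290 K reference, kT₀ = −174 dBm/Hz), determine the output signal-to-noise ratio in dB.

25.5 dB

Noise floor: N = −174 + 10 log₁₀(B) + NF
10 log₁₀(1.26×10⁸) = 81 dB
N = −174 + 81 + 1.54 = −91.46 dBm
SNR = P_sig − N = −66.0 − (−91.46) = 25.46 dB → 25.5 dB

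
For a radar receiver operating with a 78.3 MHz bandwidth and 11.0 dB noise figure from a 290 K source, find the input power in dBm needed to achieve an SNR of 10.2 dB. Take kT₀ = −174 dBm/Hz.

Sensitivity = −174 + 10 log₁₀(B) + NF + SNR_min
= −174 + 78.94 + 11.0 + 10.2
= −73.86 dBm → −73.9 dBm

−73.9 dBm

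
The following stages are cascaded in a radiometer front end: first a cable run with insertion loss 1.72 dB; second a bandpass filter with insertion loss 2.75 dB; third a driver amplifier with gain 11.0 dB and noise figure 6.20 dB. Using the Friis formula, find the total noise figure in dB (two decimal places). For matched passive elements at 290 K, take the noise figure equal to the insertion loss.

Convert to linear (a loss of L dB is a gain of −L dB): F_i = 10^(NF_i/10), G_i = 10^(G_i,dB/10)
  Stage 1: F_1 = 10^(1.72/10) = 1.486, G_1 = 10^(−1.72/10) = 0.6730
  Stage 2: F_2 = 10^(2.75/10) = 1.884, G_2 = 10^(−2.75/10) = 0.5309
  Stage 3: F_3 = 10^(6.20/10) = 4.169, G_3 = 10^(11.0/10) = 12.59
Friis cascade:
  F = 1.486 + (1.884 − 1)/0.6730 + (4.169 − 1)/0.3573 = 11.67
NF = 10 log₁₀(11.67) = 10.67 dB

10.67 dB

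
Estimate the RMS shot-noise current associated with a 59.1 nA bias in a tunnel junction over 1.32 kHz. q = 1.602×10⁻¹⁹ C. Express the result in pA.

I_n = √(2qI·B)
2qI·B = 2 × 1.602×10⁻¹⁹ × 5.91×10⁻⁸ × 1.32×10³ = 2.50×10⁻²³ A²
I_n = √(2.50×10⁻²³) = 5.00×10⁻¹² A = 5.00 pA

5.00 pA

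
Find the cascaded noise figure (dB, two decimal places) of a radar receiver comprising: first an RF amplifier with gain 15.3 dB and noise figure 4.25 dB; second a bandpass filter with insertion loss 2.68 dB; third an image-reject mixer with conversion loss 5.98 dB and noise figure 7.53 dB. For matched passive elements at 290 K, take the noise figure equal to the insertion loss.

4.68 dB

Convert to linear (a loss of L dB is a gain of −L dB): F_i = 10^(NF_i/10), G_i = 10^(G_i,dB/10)
  Stage 1: F_1 = 10^(4.25/10) = 2.661, G_1 = 10^(15.3/10) = 33.88
  Stage 2: F_2 = 10^(2.68/10) = 1.854, G_2 = 10^(−2.68/10) = 0.5395
  Stage 3: F_3 = 10^(7.53/10) = 5.662, G_3 = 10^(−5.98/10) = 0.2523
Friis cascade:
  F = 2.661 + (1.854 − 1)/33.88 + (5.662 − 1)/18.28 = 2.941
NF = 10 log₁₀(2.941) = 4.68 dB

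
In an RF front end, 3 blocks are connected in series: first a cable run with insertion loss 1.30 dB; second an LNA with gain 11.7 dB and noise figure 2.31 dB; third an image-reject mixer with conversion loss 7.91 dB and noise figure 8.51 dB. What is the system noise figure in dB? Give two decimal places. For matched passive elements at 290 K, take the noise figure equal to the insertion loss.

4.55 dB

Convert to linear (a loss of L dB is a gain of −L dB): F_i = 10^(NF_i/10), G_i = 10^(G_i,dB/10)
  Stage 1: F_1 = 10^(1.30/10) = 1.349, G_1 = 10^(−1.30/10) = 0.7413
  Stage 2: F_2 = 10^(2.31/10) = 1.702, G_2 = 10^(11.7/10) = 14.79
  Stage 3: F_3 = 10^(8.51/10) = 7.096, G_3 = 10^(−7.91/10) = 0.1618
Friis cascade:
  F = 1.349 + (1.702 − 1)/0.7413 + (7.096 − 1)/10.96 = 2.852
NF = 10 log₁₀(2.852) = 4.55 dB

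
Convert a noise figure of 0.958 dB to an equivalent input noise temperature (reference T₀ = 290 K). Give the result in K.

F = 10^(0.958/10) = 1.24681
T_e = (F − 1)·T₀ = (1.24681 − 1) × 290 = 71.6 K

71.6 K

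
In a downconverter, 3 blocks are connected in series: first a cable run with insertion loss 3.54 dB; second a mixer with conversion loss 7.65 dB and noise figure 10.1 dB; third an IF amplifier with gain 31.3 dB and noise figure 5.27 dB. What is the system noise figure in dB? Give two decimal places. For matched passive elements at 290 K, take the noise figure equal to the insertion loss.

Convert to linear (a loss of L dB is a gain of −L dB): F_i = 10^(NF_i/10), G_i = 10^(G_i,dB/10)
  Stage 1: F_1 = 10^(3.54/10) = 2.259, G_1 = 10^(−3.54/10) = 0.4426
  Stage 2: F_2 = 10^(10.1/10) = 10.23, G_2 = 10^(−7.65/10) = 0.1718
  Stage 3: F_3 = 10^(5.27/10) = 3.365, G_3 = 10^(31.3/10) = 1349
Friis cascade:
  F = 2.259 + (10.23 − 1)/0.4426 + (3.365 − 1)/0.07603 = 54.23
NF = 10 log₁₀(54.23) = 17.34 dB

17.34 dB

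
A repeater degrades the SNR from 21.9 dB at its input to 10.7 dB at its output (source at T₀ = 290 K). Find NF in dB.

11.2 dB

NF (dB) = SNR_in(dB) − SNR_out(dB) when the source is at T₀
NF = 21.9 − 10.7 = 11.2 dB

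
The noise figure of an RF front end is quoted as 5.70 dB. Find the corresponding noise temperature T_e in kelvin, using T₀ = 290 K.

787 K

F = 10^(5.70/10) = 3.71535
T_e = (F − 1)·T₀ = (3.71535 − 1) × 290 = 787 K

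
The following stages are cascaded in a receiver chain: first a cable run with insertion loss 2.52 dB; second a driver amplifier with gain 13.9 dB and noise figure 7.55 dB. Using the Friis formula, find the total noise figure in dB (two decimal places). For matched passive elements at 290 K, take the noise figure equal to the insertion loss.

10.07 dB

Convert to linear (a loss of L dB is a gain of −L dB): F_i = 10^(NF_i/10), G_i = 10^(G_i,dB/10)
  Stage 1: F_1 = 10^(2.52/10) = 1.786, G_1 = 10^(−2.52/10) = 0.5598
  Stage 2: F_2 = 10^(7.55/10) = 5.689, G_2 = 10^(13.9/10) = 24.55
Friis cascade:
  F = 1.786 + (5.689 − 1)/0.5598 = 10.16
NF = 10 log₁₀(10.16) = 10.07 dB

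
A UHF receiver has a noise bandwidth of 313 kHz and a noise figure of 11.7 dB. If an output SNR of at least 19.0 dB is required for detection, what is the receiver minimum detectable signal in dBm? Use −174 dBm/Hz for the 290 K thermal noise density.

Sensitivity = −174 + 10 log₁₀(B) + NF + SNR_min
= −174 + 54.96 + 11.7 + 19.0
= −88.34 dBm → −88.3 dBm

−88.3 dBm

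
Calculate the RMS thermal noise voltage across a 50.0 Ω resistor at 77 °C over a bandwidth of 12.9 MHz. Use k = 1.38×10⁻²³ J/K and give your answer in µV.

3.53 µV

T = 77 °C + 273.15 = 350.15 K
V_n = √(4kTRB)
4kTRB = 4 × 1.38×10⁻²³ × 350.15 × 5.00×10¹ × 1.29×10⁷ = 1.25×10⁻¹¹ V²
V_n = √(1.25×10⁻¹¹) = 3.53×10⁻⁶ V = 3.53 µV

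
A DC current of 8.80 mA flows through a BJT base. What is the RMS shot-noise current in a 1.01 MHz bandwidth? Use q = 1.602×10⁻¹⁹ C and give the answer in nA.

53.4 nA

I_n = √(2qI·B)
2qI·B = 2 × 1.602×10⁻¹⁹ × 8.80×10⁻³ × 1.01×10⁶ = 2.85×10⁻¹⁵ A²
I_n = √(2.85×10⁻¹⁵) = 5.34×10⁻⁸ A = 53.4 nA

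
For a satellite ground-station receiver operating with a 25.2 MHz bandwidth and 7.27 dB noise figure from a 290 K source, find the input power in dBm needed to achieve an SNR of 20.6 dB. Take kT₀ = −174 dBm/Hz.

Sensitivity = −174 + 10 log₁₀(B) + NF + SNR_min
= −174 + 74.01 + 7.27 + 20.6
= −72.12 dBm → −72.1 dBm

−72.1 dBm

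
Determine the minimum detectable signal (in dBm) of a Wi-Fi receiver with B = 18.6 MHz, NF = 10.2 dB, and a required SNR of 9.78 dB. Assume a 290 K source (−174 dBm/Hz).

Sensitivity = −174 + 10 log₁₀(B) + NF + SNR_min
= −174 + 72.7 + 10.2 + 9.78
= −81.32 dBm → −81.3 dBm

−81.3 dBm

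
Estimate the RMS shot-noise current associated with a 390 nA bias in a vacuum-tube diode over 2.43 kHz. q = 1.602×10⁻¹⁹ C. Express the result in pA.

17.4 pA

I_n = √(2qI·B)
2qI·B = 2 × 1.602×10⁻¹⁹ × 3.90×10⁻⁷ × 2.43×10³ = 3.04×10⁻²² A²
I_n = √(3.04×10⁻²²) = 1.74×10⁻¹¹ A = 17.4 pA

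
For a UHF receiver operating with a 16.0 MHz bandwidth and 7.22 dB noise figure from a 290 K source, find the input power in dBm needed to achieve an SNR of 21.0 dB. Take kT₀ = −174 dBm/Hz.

−73.7 dBm

Sensitivity = −174 + 10 log₁₀(B) + NF + SNR_min
= −174 + 72.04 + 7.22 + 21.0
= −73.74 dBm → −73.7 dBm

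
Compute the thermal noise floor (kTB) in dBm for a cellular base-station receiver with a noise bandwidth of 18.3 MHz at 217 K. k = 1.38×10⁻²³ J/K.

−102.6 dBm

P_n = kTB = 1.38×10⁻²³ × 217 × 1.83×10⁷ = 5.48×10⁻¹⁴ W
In dBm: 10 log₁₀(5.48×10⁻¹⁴ / 10⁻³) = −102.6 dBm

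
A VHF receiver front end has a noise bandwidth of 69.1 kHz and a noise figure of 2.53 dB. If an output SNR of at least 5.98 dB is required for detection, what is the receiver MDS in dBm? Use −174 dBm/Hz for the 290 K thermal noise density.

−117.1 dBm

Sensitivity = −174 + 10 log₁₀(B) + NF + SNR_min
= −174 + 48.39 + 2.53 + 5.98
= −117.10 dBm → −117.1 dBm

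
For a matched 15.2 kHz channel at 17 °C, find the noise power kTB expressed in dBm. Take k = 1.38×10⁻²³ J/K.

−132.2 dBm

T = 17 °C + 273.15 = 290.15 K
P_n = kTB = 1.38×10⁻²³ × 290.15 × 1.52×10⁴ = 6.09×10⁻¹⁷ W
In dBm: 10 log₁₀(6.09×10⁻¹⁷ / 10⁻³) = −132.2 dBm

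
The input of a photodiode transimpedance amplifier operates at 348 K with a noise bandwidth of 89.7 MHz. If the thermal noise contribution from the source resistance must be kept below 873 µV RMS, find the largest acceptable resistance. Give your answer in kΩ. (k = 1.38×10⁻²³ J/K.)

442 kΩ

Johnson–Nyquist: V_n = √(4kTRB) ⇒ R = V_n² / (4kTB)
4kTB = 4 × 1.38×10⁻²³ × 348 × 8.97×10⁷ = 1.72×10⁻¹²
R = (8.73×10⁻⁴)² / 1.72×10⁻¹² = 4.42×10⁵ Ω = 442 kΩ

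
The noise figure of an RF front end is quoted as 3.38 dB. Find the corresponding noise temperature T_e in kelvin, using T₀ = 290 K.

342 K

F = 10^(3.38/10) = 2.17771
T_e = (F − 1)·T₀ = (2.17771 − 1) × 290 = 342 K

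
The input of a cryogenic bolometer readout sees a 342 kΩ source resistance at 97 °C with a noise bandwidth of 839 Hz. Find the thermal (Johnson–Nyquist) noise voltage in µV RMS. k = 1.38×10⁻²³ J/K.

2.42 µV

T = 97 °C + 273.15 = 370.15 K
V_n = √(4kTRB)
4kTRB = 4 × 1.38×10⁻²³ × 370.15 × 3.42×10⁵ × 8.39×10² = 5.86×10⁻¹² V²
V_n = √(5.86×10⁻¹²) = 2.42×10⁻⁶ V = 2.42 µV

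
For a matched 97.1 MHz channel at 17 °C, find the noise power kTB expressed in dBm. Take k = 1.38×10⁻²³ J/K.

T = 17 °C + 273.15 = 290.15 K
P_n = kTB = 1.38×10⁻²³ × 290.15 × 9.71×10⁷ = 3.89×10⁻¹³ W
In dBm: 10 log₁₀(3.89×10⁻¹³ / 10⁻³) = −94.1 dBm

−94.1 dBm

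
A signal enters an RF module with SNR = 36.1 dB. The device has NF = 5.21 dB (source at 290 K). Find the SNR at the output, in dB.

30.89 dB

By definition F = SNR_in/SNR_out, so in dB: SNR_out = SNR_in − NF
SNR_out = 36.1 − 5.21 = 30.89 dB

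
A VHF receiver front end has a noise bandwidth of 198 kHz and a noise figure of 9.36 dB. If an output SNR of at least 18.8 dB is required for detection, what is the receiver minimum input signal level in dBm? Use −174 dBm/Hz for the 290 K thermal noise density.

−92.9 dBm

Sensitivity = −174 + 10 log₁₀(B) + NF + SNR_min
= −174 + 52.97 + 9.36 + 18.8
= −92.87 dBm → −92.9 dBm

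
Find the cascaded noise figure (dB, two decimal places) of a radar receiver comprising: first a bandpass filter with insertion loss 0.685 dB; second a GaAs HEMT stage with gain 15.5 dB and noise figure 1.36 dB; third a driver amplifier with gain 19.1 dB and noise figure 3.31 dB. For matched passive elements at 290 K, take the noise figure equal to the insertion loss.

Convert to linear (a loss of L dB is a gain of −L dB): F_i = 10^(NF_i/10), G_i = 10^(G_i,dB/10)
  Stage 1: F_1 = 10^(0.685/10) = 1.171, G_1 = 10^(−0.685/10) = 0.8541
  Stage 2: F_2 = 10^(1.36/10) = 1.368, G_2 = 10^(15.5/10) = 35.48
  Stage 3: F_3 = 10^(3.31/10) = 2.143, G_3 = 10^(19.1/10) = 81.28
Friis cascade:
  F = 1.171 + (1.368 − 1)/0.8541 + (2.143 − 1)/30.30 = 1.639
NF = 10 log₁₀(1.639) = 2.15 dB

2.15 dB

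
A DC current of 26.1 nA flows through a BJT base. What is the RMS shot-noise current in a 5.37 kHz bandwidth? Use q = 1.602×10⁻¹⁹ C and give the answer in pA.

6.70 pA

I_n = √(2qI·B)
2qI·B = 2 × 1.602×10⁻¹⁹ × 2.61×10⁻⁸ × 5.37×10³ = 4.49×10⁻²³ A²
I_n = √(4.49×10⁻²³) = 6.70×10⁻¹² A = 6.70 pA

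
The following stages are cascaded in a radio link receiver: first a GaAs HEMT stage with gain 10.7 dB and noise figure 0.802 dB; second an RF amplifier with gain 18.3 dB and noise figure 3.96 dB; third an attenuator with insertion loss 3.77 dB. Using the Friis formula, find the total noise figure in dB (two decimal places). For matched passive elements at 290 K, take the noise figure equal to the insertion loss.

1.24 dB

Convert to linear (a loss of L dB is a gain of −L dB): F_i = 10^(NF_i/10), G_i = 10^(G_i,dB/10)
  Stage 1: F_1 = 10^(0.802/10) = 1.203, G_1 = 10^(10.7/10) = 11.75
  Stage 2: F_2 = 10^(3.96/10) = 2.489, G_2 = 10^(18.3/10) = 67.61
  Stage 3: F_3 = 10^(3.77/10) = 2.382, G_3 = 10^(−3.77/10) = 0.4198
Friis cascade:
  F = 1.203 + (2.489 − 1)/11.75 + (2.382 − 1)/794.3 = 1.331
NF = 10 log₁₀(1.331) = 1.24 dB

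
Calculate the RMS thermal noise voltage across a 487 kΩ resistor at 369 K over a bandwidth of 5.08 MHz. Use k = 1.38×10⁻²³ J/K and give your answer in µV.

V_n = √(4kTRB)
4kTRB = 4 × 1.38×10⁻²³ × 369 × 4.87×10⁵ × 5.08×10⁶ = 5.04×10⁻⁸ V²
V_n = √(5.04×10⁻⁸) = 2.24×10⁻⁴ V = 224 µV

224 µV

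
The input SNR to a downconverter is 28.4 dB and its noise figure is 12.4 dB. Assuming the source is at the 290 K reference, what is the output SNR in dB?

By definition F = SNR_in/SNR_out, so in dB: SNR_out = SNR_in − NF
SNR_out = 28.4 − 12.4 = 16.0 dB

16.0 dB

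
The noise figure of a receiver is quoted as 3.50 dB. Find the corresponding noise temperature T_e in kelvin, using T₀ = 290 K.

F = 10^(3.50/10) = 2.23872
T_e = (F − 1)·T₀ = (2.23872 − 1) × 290 = 359 K

359 K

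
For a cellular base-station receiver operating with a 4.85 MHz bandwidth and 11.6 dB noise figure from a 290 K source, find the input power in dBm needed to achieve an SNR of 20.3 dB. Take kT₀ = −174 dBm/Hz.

−75.2 dBm

Sensitivity = −174 + 10 log₁₀(B) + NF + SNR_min
= −174 + 66.86 + 11.6 + 20.3
= −75.24 dBm → −75.2 dBm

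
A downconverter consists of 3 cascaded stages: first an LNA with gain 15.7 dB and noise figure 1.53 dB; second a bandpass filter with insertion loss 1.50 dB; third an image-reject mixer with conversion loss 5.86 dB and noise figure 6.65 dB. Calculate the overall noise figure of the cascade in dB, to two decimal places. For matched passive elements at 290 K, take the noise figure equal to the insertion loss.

1.96 dB

Convert to linear (a loss of L dB is a gain of −L dB): F_i = 10^(NF_i/10), G_i = 10^(G_i,dB/10)
  Stage 1: F_1 = 10^(1.53/10) = 1.422, G_1 = 10^(15.7/10) = 37.15
  Stage 2: F_2 = 10^(1.50/10) = 1.413, G_2 = 10^(−1.50/10) = 0.7079
  Stage 3: F_3 = 10^(6.65/10) = 4.624, G_3 = 10^(−5.86/10) = 0.2594
Friis cascade:
  F = 1.422 + (1.413 − 1)/37.15 + (4.624 − 1)/26.30 = 1.571
NF = 10 log₁₀(1.571) = 1.96 dB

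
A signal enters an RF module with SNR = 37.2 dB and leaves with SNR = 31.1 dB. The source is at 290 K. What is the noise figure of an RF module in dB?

NF (dB) = SNR_in(dB) − SNR_out(dB) when the source is at T₀
NF = 37.2 − 31.1 = 6.1 dB

6.1 dB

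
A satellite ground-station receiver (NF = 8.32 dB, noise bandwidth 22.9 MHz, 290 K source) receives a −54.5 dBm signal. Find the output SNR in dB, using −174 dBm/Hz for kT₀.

37.6 dB

Noise floor: N = −174 + 10 log₁₀(B) + NF
10 log₁₀(2.29×10⁷) = 73.6 dB
N = −174 + 73.6 + 8.32 = −92.08 dBm
SNR = P_sig − N = −54.5 − (−92.08) = 37.58 dB → 37.6 dB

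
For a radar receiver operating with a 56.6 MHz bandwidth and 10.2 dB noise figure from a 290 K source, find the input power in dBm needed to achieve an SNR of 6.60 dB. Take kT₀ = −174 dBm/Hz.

Sensitivity = −174 + 10 log₁₀(B) + NF + SNR_min
= −174 + 77.53 + 10.2 + 6.60
= −79.67 dBm → −79.7 dBm

−79.7 dBm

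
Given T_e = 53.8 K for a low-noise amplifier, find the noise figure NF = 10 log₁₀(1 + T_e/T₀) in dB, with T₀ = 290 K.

0.739 dB

F = 1 + T_e/T₀ = 1 + 53.8/290 = 1.18552
NF = 10 log₁₀(1.18552) = 0.739 dB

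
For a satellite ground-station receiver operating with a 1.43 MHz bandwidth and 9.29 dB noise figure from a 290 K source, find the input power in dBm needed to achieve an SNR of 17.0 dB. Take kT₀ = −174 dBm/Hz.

Sensitivity = −174 + 10 log₁₀(B) + NF + SNR_min
= −174 + 61.55 + 9.29 + 17.0
= −86.16 dBm → −86.2 dBm

−86.2 dBm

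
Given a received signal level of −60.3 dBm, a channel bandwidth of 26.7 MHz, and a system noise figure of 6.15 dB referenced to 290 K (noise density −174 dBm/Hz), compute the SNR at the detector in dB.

33.3 dB

Noise floor: N = −174 + 10 log₁₀(B) + NF
10 log₁₀(2.67×10⁷) = 74.27 dB
N = −174 + 74.27 + 6.15 = −93.58 dBm
SNR = P_sig − N = −60.3 − (−93.58) = 33.28 dB → 33.3 dB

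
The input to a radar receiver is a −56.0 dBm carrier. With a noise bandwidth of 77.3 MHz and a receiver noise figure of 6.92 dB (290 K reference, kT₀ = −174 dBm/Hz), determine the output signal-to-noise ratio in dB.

Noise floor: N = −174 + 10 log₁₀(B) + NF
10 log₁₀(7.73×10⁷) = 78.88 dB
N = −174 + 78.88 + 6.92 = −88.20 dBm
SNR = P_sig − N = −56.0 − (−88.20) = 32.20 dB → 32.2 dB

32.2 dB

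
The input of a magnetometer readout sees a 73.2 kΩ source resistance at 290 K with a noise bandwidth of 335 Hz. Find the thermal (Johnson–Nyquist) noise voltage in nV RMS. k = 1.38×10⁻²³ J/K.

627 nV

V_n = √(4kTRB)
4kTRB = 4 × 1.38×10⁻²³ × 290 × 7.32×10⁴ × 3.35×10² = 3.93×10⁻¹³ V²
V_n = √(3.93×10⁻¹³) = 6.27×10⁻⁷ V = 627 nV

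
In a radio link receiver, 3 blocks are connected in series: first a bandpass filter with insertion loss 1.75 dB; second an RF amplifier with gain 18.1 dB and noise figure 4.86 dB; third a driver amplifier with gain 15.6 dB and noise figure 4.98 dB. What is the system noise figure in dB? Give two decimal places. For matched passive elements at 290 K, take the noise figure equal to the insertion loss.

Convert to linear (a loss of L dB is a gain of −L dB): F_i = 10^(NF_i/10), G_i = 10^(G_i,dB/10)
  Stage 1: F_1 = 10^(1.75/10) = 1.496, G_1 = 10^(−1.75/10) = 0.6683
  Stage 2: F_2 = 10^(4.86/10) = 3.062, G_2 = 10^(18.1/10) = 64.57
  Stage 3: F_3 = 10^(4.98/10) = 3.148, G_3 = 10^(15.6/10) = 36.31
Friis cascade:
  F = 1.496 + (3.062 − 1)/0.6683 + (3.148 − 1)/43.15 = 4.631
NF = 10 log₁₀(4.631) = 6.66 dB

6.66 dB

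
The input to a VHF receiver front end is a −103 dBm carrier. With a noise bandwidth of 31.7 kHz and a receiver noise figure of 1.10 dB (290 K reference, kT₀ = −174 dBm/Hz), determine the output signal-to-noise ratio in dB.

Noise floor: N = −174 + 10 log₁₀(B) + NF
10 log₁₀(3.17×10⁴) = 45.01 dB
N = −174 + 45.01 + 1.10 = −127.89 dBm
SNR = P_sig − N = −103 − (−127.89) = 24.89 dB → 24.9 dB

24.9 dB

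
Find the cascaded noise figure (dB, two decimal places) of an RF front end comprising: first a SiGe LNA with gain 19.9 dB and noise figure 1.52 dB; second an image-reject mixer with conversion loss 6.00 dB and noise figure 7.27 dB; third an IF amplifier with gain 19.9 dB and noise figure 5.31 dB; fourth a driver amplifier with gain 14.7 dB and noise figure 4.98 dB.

1.94 dB

Convert to linear (a loss of L dB is a gain of −L dB): F_i = 10^(NF_i/10), G_i = 10^(G_i,dB/10)
  Stage 1: F_1 = 10^(1.52/10) = 1.419, G_1 = 10^(19.9/10) = 97.72
  Stage 2: F_2 = 10^(7.27/10) = 5.333, G_2 = 10^(−6.00/10) = 0.2512
  Stage 3: F_3 = 10^(5.31/10) = 3.396, G_3 = 10^(19.9/10) = 97.72
  Stage 4: F_4 = 10^(4.98/10) = 3.148, G_4 = 10^(14.7/10) = 29.51
Friis cascade:
  F = 1.419 + (5.333 − 1)/97.72 + (3.396 − 1)/24.55 + (3.148 − 1)/2399 = 1.562
NF = 10 log₁₀(1.562) = 1.94 dB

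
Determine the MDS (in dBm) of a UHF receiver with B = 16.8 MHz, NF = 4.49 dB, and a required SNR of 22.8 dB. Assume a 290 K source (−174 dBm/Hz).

−74.5 dBm

Sensitivity = −174 + 10 log₁₀(B) + NF + SNR_min
= −174 + 72.25 + 4.49 + 22.8
= −74.46 dBm → −74.5 dBm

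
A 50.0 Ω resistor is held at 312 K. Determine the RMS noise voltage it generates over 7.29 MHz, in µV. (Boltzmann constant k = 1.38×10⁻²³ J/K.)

V_n = √(4kTRB)
4kTRB = 4 × 1.38×10⁻²³ × 312 × 5.00×10¹ × 7.29×10⁶ = 6.28×10⁻¹² V²
V_n = √(6.28×10⁻¹²) = 2.51×10⁻⁶ V = 2.51 µV

2.51 µV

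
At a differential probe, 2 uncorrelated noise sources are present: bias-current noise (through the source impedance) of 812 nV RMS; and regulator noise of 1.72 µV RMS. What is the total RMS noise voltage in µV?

1.90 µV

Uncorrelated sources add in power (mean-square): V_tot = √(ΣV_i²)
V_tot = √[(8.12×10⁻⁷)² + (1.72×10⁻⁶)²] = 1.90×10⁻⁶ V = 1.90 µV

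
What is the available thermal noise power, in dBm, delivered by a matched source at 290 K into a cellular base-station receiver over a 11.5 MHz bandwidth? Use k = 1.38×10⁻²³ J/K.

P_n = kTB = 1.38×10⁻²³ × 290 × 1.15×10⁷ = 4.60×10⁻¹⁴ W
In dBm: 10 log₁₀(4.60×10⁻¹⁴ / 10⁻³) = −103.4 dBm

−103.4 dBm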